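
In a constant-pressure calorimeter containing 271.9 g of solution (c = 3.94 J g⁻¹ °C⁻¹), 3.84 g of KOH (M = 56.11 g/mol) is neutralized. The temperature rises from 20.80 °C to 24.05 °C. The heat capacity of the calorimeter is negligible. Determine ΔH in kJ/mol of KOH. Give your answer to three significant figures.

ΔH = -50.9 kJ/mol

|ΔT| = |24.05 − 20.80| = 3.25 °C
|q_surr| = (271.9 × 3.94) × 3.25 = 1071.286 × 3.25 = 3482 J
n(KOH) = 3.84 / 56.11 = 0.06844 mol
Temperature rose, so q_rxn = −|q_surr| = -3.482 kJ
ΔH = q_rxn / n = -50.88 kJ/mol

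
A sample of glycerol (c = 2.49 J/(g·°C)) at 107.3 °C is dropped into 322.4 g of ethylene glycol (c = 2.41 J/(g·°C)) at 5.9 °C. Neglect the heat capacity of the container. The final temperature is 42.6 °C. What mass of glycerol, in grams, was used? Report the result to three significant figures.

q_gained = (322.4 × 2.41) × (42.6 − 5.9) = 28520 J
q_lost = m × 2.49 × (107.3 − 42.6) = 161.103 m
m = 28520 / 161.103 = 177 g

m = 177 g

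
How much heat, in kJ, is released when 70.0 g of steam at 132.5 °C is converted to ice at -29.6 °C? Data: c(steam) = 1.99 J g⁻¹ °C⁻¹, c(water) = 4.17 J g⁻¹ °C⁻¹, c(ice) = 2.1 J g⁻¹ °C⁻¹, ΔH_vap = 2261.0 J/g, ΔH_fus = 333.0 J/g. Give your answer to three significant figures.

q = 220 kJ

q1 (cool steam 132.5→100 °C): 70.0 × 1.99 × 32.5 = 4527 J
q2 (condense at 100 °C): 70.0 × 2261.0 = 158270 J
q3 (cool water 100→0 °C): 70.0 × 4.17 × 100.0 = 29190 J
q4 (freeze at 0 °C): 70.0 × 333.0 = 23310 J
q5 (cool ice 0→-29.6 °C): 70.0 × 2.1 × 29.6 = 4351 J
Total: 4527 + 158270 + 29190 + 23310 + 4351 = 219648 J = 220 kJ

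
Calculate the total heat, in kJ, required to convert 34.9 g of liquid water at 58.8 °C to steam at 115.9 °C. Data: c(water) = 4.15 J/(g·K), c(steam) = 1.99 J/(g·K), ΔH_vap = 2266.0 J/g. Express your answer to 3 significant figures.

q1 (heat water 58.8→100.0 °C): 34.9 × 4.15 × 41.2 = 5967 J
q2 (vaporize at 100 °C): 34.9 × 2266.0 = 79083 J
q3 (heat steam 100.0→115.9 °C): 34.9 × 1.99 × 15.9 = 1104 J
Total: 5967 + 79083 + 1104 = 86154 J = 86.2 kJ

q = 86.2 kJ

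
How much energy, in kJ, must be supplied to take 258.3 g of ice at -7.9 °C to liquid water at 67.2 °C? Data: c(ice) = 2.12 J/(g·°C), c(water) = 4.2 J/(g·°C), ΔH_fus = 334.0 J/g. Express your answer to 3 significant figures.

q = 164 kJ

q1 (heat ice -7.9→0.0 °C): 258.3 × 2.12 × 7.9 = 4326 J
q2 (melt at 0 °C): 258.3 × 334.0 = 86272 J
q3 (heat water 0.0→67.2 °C): 258.3 × 4.2 × 67.2 = 72903 J
Total: 4326 + 86272 + 72903 = 163501 J = 164 kJ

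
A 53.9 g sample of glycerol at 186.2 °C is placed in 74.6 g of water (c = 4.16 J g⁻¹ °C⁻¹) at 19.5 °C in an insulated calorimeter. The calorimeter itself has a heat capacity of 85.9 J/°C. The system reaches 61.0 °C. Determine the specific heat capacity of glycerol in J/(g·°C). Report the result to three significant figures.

q_gained = (74.6 × 4.16 + 85.9) × (61.0 − 19.5) = 16440 J
q_lost = 53.9 × c × (186.2 − 61.0) = 6748.28 c
Set equal: c = 16440 / 6748.28 = 2.44 J/(g·°C)

c = 2.44 J/(g·°C)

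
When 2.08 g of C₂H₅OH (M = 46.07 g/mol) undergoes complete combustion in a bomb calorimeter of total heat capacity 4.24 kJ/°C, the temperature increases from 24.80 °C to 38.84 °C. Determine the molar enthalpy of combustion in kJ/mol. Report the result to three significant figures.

ΔH = -1320 kJ/mol

ΔT = 38.84 − 24.80 = 14.04 °C
q_cal = C_cal × ΔT = 4.24 × 14.04 = 59.5296 kJ
n = 2.08 / 46.07 = 0.04515 mol
q_rxn = −q_cal = -59.5296 kJ
ΔH = -59.5296 / 0.04515 = -1318 kJ/mol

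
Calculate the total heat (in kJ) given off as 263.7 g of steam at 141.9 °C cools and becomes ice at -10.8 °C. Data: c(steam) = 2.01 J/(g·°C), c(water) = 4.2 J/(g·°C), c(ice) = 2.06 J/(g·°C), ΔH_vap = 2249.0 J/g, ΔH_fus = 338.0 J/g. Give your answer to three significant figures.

q = 821 kJ

q1 (cool steam 141.9→100 °C): 263.7 × 2.01 × 41.9 = 22209 J
q2 (condense at 100 °C): 263.7 × 2249.0 = 593061 J
q3 (cool water 100→0 °C): 263.7 × 4.2 × 100.0 = 110754 J
q4 (freeze at 0 °C): 263.7 × 338.0 = 89131 J
q5 (cool ice 0→-10.8 °C): 263.7 × 2.06 × 10.8 = 5867 J
Total: 22209 + 593061 + 110754 + 89131 + 5867 = 821022 J = 821 kJ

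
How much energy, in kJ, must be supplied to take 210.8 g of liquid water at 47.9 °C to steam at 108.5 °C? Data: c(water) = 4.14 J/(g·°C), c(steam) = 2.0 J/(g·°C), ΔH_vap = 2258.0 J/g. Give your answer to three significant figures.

q1 (heat water 47.9→100.0 °C): 210.8 × 4.14 × 52.1 = 45468 J
q2 (vaporize at 100 °C): 210.8 × 2258.0 = 475986 J
q3 (heat steam 100.0→108.5 °C): 210.8 × 2.0 × 8.5 = 3584 J
Total: 45468 + 475986 + 3584 = 525038 J = 525 kJ

q = 525 kJ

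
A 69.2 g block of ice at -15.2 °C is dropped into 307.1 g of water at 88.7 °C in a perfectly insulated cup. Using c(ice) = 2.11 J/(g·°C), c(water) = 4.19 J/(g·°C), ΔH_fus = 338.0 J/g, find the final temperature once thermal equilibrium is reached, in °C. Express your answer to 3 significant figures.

Heat to bring ice to 0 °C and melt it: q₁ = 69.2×2.11×15.2 + 69.2×338.0 = 25609 J
Heat the water can supply cooling to 0 °C: 307.1×4.19×88.7 = 114135 J > q₁, so all ice melts.
Energy balance: 307.1×4.19×(88.7 − T) = 25609 + 69.2×4.19×(T − 0)
1286.749(88.7 − T) = 25609 + 289.948 T
114135 − 25609 = 1576.697 T
T = 88526 / 1576.697 = 56.146 °C

T_f = 56.1 °C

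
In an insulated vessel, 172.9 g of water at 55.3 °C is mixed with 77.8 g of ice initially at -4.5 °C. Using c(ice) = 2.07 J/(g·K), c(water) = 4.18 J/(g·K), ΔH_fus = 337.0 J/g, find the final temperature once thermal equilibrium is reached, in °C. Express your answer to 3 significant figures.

T_f = 12.4 °C

Heat to bring ice to 0 °C and melt it: q₁ = 77.8×2.07×4.5 + 77.8×337.0 = 26943 J
Heat the water can supply cooling to 0 °C: 172.9×4.18×55.3 = 39966.5 J > q₁, so all ice melts.
Energy balance: 172.9×4.18×(55.3 − T) = 26943 + 77.8×4.18×(T − 0)
722.722(55.3 − T) = 26943 + 325.204 T
39966.5 − 26943 = 1047.926 T
T = 13023.5 / 1047.926 = 12.43 °C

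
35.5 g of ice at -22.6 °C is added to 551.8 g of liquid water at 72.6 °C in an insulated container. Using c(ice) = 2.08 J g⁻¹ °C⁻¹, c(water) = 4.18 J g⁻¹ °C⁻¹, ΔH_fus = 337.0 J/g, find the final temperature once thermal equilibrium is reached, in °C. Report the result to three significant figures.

Heat to bring ice to 0 °C and melt it: q₁ = 35.5×2.08×22.6 + 35.5×337.0 = 13632 J
Heat the water can supply cooling to 0 °C: 551.8×4.18×72.6 = 167454 J > q₁, so all ice melts.
Energy balance: 551.8×4.18×(72.6 − T) = 13632 + 35.5×4.18×(T − 0)
2306.524(72.6 − T) = 13632 + 148.39 T
167454 − 13632 = 2454.914 T
T = 153822 / 2454.914 = 62.66 °C

T_f = 62.7 °C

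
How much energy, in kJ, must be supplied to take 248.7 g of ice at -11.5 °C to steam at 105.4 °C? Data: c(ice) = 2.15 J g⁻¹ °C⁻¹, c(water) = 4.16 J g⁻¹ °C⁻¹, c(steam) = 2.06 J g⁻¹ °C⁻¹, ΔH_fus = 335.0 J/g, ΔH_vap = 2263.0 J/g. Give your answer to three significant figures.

q = 758 kJ

q1 (heat ice -11.5→0.0 °C): 248.7 × 2.15 × 11.5 = 6149 J
q2 (melt at 0 °C): 248.7 × 335.0 = 83315 J
q3 (heat water 0.0→100.0 °C): 248.7 × 4.16 × 100.0 = 103459 J
q4 (vaporize at 100 °C): 248.7 × 2263.0 = 562808 J
q5 (heat steam 100.0→105.4 °C): 248.7 × 2.06 × 5.4 = 2767 J
Total: 6149 + 83315 + 103459 + 562808 + 2767 = 758498 J = 758 kJ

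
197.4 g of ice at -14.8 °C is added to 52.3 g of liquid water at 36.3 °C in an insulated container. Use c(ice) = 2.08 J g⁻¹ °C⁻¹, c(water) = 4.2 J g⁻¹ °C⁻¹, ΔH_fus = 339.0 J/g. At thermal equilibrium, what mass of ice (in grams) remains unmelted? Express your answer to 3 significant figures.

m_ice remaining = 192 g

Heat to warm all ice to 0 °C: 197.4×2.08×14.8 = 6076.8 J
Heat released by water cooling to 0 °C: 52.3×4.2×36.3 = 7973.7 J
7973.7 J < 6076.8 + 197.4×339.0 = 72995.4 J, so not all ice melts; final T = 0 °C.
Heat left for melting: 7973.7 − 6076.8 = 1896.9 J
Mass melted = 1896.9 / 339.0 = 5.596 g
Ice remaining = 197.4 − 5.596 = 191.804 g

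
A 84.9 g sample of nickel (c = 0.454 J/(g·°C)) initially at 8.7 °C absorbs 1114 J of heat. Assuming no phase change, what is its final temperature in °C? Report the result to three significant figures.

ΔT = q / (m c) = 1114 / (84.9 × 0.454) = 28.90 °C
T_f = 8.7 + 28.90 = 37.60 °C

T_f = 37.6 °C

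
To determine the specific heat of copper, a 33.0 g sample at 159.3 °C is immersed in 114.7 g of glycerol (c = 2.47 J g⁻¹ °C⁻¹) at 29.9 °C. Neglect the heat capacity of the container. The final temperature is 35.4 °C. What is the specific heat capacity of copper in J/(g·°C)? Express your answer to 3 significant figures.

c = 0.381 J/(g·°C)

q_gained = (114.7 × 2.47) × (35.4 − 29.9) = 1558 J
q_lost = 33.0 × c × (159.3 − 35.4) = 4088.7 c
Set equal: c = 1558 / 4088.7 = 0.381 J/(g·°C)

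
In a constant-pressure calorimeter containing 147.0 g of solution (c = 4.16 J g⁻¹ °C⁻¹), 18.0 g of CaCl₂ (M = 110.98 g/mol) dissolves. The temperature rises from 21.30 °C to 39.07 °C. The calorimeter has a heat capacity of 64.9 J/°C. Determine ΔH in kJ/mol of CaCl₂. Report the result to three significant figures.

ΔH = -74.1 kJ/mol

|ΔT| = |39.07 − 21.30| = 17.77 °C
|q_surr| = (147.0 × 4.16 + 64.9) × 17.77 = 676.42 × 17.77 = 12020 J
n(CaCl₂) = 18.0 / 110.98 = 0.1622 mol
Temperature rose, so q_rxn = −|q_surr| = -12.02 kJ
ΔH = q_rxn / n = -74.11 kJ/mol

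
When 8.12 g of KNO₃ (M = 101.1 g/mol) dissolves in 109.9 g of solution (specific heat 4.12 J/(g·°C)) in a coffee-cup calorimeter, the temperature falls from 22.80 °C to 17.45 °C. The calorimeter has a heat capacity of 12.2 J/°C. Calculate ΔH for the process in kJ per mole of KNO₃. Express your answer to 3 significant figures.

|ΔT| = |17.45 − 22.80| = 5.35 °C
|q_surr| = (109.9 × 4.12 + 12.2) × 5.35 = 464.988 × 5.35 = 2488 J
n(KNO₃) = 8.12 / 101.1 = 0.08032 mol
Temperature fell, so q_rxn = +|q_surr| = 2.488 kJ
ΔH = q_rxn / n = 30.98 kJ/mol

ΔH = 31.0 kJ/mol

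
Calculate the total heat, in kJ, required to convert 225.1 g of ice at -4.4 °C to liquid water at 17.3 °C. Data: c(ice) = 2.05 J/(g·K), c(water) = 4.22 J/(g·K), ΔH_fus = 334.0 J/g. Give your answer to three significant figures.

q = 93.6 kJ

q1 (heat ice -4.4→0.0 °C): 225.1 × 2.05 × 4.4 = 2030 J
q2 (melt at 0 °C): 225.1 × 334.0 = 75183 J
q3 (heat water 0.0→17.3 °C): 225.1 × 4.22 × 17.3 = 16434 J
Total: 2030 + 75183 + 16434 = 93647 J = 93.6 kJ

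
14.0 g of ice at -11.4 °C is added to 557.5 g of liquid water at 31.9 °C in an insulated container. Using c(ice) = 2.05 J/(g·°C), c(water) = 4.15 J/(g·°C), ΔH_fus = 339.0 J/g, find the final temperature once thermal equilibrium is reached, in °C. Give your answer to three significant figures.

T_f = 29.0 °C

Heat to bring ice to 0 °C and melt it: q₁ = 14.0×2.05×11.4 + 14.0×339.0 = 5073.2 J
Heat the water can supply cooling to 0 °C: 557.5×4.15×31.9 = 73804.6 J > q₁, so all ice melts.
Energy balance: 557.5×4.15×(31.9 − T) = 5073.2 + 14.0×4.15×(T − 0)
2313.625(31.9 − T) = 5073.2 + 58.1 T
73804.6 − 5073.2 = 2371.725 T
T = 68731.4 / 2371.725 = 28.98 °C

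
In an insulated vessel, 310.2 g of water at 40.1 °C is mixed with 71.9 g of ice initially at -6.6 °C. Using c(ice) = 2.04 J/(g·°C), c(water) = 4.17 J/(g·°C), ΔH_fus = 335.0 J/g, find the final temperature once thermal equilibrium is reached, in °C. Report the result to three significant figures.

T_f = 16.8 °C

Heat to bring ice to 0 °C and melt it: q₁ = 71.9×2.04×6.6 + 71.9×335.0 = 25055 J
Heat the water can supply cooling to 0 °C: 310.2×4.17×40.1 = 51870.7 J > q₁, so all ice melts.
Energy balance: 310.2×4.17×(40.1 − T) = 25055 + 71.9×4.17×(T − 0)
1293.534(40.1 − T) = 25055 + 299.823 T
51870.7 − 25055 = 1593.357 T
T = 26815.7 / 1593.357 = 16.83 °C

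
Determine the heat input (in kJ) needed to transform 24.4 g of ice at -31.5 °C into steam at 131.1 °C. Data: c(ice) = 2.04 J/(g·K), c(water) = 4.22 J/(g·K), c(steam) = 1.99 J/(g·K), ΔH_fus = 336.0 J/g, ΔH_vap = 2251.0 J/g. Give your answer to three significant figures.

q = 76.5 kJ

q1 (heat ice -31.5→0.0 °C): 24.4 × 2.04 × 31.5 = 1568 J
q2 (melt at 0 °C): 24.4 × 336.0 = 8198 J
q3 (heat water 0.0→100.0 °C): 24.4 × 4.22 × 100.0 = 10297 J
q4 (vaporize at 100 °C): 24.4 × 2251.0 = 54924 J
q5 (heat steam 100.0→131.1 °C): 24.4 × 1.99 × 31.1 = 1510 J
Total: 1568 + 8198 + 10297 + 54924 + 1510 = 76497 J = 76.5 kJ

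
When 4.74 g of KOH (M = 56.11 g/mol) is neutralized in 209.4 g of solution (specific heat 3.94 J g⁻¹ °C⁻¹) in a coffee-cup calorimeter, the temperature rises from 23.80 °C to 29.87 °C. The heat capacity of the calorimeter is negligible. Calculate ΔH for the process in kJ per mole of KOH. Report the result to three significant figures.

ΔH = -59.3 kJ/mol

|ΔT| = |29.87 − 23.80| = 6.07 °C
|q_surr| = (209.4 × 3.94) × 6.07 = 825.036 × 6.07 = 5008 J
n(KOH) = 4.74 / 56.11 = 0.08448 mol
Temperature rose, so q_rxn = −|q_surr| = -5.008 kJ
ΔH = q_rxn / n = -59.28 kJ/mol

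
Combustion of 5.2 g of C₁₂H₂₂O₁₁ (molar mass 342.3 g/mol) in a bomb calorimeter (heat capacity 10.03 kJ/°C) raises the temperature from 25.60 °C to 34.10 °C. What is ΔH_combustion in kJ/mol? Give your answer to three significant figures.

ΔT = 34.10 − 25.60 = 8.50 °C
q_cal = C_cal × ΔT = 10.03 × 8.50 = 85.255 kJ
n = 5.2 / 342.3 = 0.01519 mol
q_rxn = −q_cal = -85.255 kJ
ΔH = -85.255 / 0.01519 = -5613 kJ/mol

ΔH = -5610 kJ/mol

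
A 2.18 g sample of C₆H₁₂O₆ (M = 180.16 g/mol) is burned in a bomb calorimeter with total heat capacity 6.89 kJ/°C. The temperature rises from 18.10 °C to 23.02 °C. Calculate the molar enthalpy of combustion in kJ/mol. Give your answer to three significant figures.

ΔT = 23.02 − 18.10 = 4.92 °C
q_cal = C_cal × ΔT = 6.89 × 4.92 = 33.8988 kJ
n = 2.18 / 180.16 = 0.01210 mol
q_rxn = −q_cal = -33.8988 kJ
ΔH = -33.8988 / 0.01210 = -2802 kJ/mol

ΔH = -2800 kJ/mol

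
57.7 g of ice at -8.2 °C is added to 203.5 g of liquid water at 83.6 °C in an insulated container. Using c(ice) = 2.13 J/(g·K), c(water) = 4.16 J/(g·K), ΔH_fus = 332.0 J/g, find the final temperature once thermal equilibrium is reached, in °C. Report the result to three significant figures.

T_f = 46.6 °C

Heat to bring ice to 0 °C and melt it: q₁ = 57.7×2.13×8.2 + 57.7×332.0 = 20164 J
Heat the water can supply cooling to 0 °C: 203.5×4.16×83.6 = 70772.4 J > q₁, so all ice melts.
Energy balance: 203.5×4.16×(83.6 − T) = 20164 + 57.7×4.16×(T − 0)
846.56(83.6 − T) = 20164 + 240.032 T
70772.4 − 20164 = 1086.592 T
T = 50608.4 / 1086.592 = 46.58 °C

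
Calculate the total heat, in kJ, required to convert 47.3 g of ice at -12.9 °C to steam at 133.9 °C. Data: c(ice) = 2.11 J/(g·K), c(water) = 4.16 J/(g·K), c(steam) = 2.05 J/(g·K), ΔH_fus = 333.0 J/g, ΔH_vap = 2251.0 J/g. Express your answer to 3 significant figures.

q = 146 kJ

q1 (heat ice -12.9→0.0 °C): 47.3 × 2.11 × 12.9 = 1287 J
q2 (melt at 0 °C): 47.3 × 333.0 = 15751 J
q3 (heat water 0.0→100.0 °C): 47.3 × 4.16 × 100.0 = 19677 J
q4 (vaporize at 100 °C): 47.3 × 2251.0 = 106472 J
q5 (heat steam 100.0→133.9 °C): 47.3 × 2.05 × 33.9 = 3287 J
Total: 1287 + 15751 + 19677 + 106472 + 3287 = 146474 J = 146 kJ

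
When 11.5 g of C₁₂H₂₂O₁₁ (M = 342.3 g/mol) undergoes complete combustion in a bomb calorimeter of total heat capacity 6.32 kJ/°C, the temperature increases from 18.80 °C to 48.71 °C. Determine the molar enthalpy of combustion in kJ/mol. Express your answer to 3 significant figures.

ΔH = -5630 kJ/mol

ΔT = 48.71 − 18.80 = 29.91 °C
q_cal = C_cal × ΔT = 6.32 × 29.91 = 189.0312 kJ
n = 11.5 / 342.3 = 0.03360 mol
q_rxn = −q_cal = -189.0312 kJ
ΔH = -189.0312 / 0.03360 = -5626 kJ/mol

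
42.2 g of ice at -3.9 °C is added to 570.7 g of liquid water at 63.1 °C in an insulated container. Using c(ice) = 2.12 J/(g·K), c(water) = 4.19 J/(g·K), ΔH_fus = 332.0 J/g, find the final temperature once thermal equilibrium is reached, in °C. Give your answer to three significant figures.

T_f = 53.2 °C

Heat to bring ice to 0 °C and melt it: q₁ = 42.2×2.12×3.9 + 42.2×332.0 = 14359 J
Heat the water can supply cooling to 0 °C: 570.7×4.19×63.1 = 150887 J > q₁, so all ice melts.
Energy balance: 570.7×4.19×(63.1 − T) = 14359 + 42.2×4.19×(T − 0)
2391.233(63.1 − T) = 14359 + 176.818 T
150887 − 14359 = 2568.051 T
T = 136528 / 2568.051 = 53.16 °C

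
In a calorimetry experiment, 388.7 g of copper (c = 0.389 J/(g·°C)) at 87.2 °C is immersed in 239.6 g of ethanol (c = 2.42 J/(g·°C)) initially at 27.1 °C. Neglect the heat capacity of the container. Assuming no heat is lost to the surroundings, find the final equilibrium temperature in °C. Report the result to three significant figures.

Heat lost by copper = heat gained by ethanol.
(388.7)(0.389)(87.2 − T) = (239.6)(2.42)(T − 27.1)
151.2043 (87.2 − T) = 579.832 (T − 27.1)
13185 − 151.2043 T = 579.832 T − 15713
28898 = 731.0363 T
T = 39.53 °C

T_f = 39.5 °C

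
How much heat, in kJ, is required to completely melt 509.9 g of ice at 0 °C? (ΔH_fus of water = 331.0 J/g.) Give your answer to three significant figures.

q = m × ΔH_fus = 509.9 × 331.0 = 168800 J = 169 kJ

q = 169 kJ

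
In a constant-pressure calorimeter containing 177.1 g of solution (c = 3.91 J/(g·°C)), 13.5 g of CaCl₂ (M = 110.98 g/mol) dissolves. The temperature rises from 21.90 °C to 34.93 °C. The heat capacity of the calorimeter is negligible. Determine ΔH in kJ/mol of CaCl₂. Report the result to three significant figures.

|ΔT| = |34.93 − 21.90| = 13.03 °C
|q_surr| = (177.1 × 3.91) × 13.03 = 692.461 × 13.03 = 9023 J
n(CaCl₂) = 13.5 / 110.98 = 0.1216 mol
Temperature rose, so q_rxn = −|q_surr| = -9.023 kJ
ΔH = q_rxn / n = -74.20 kJ/mol

ΔH = -74.2 kJ/mol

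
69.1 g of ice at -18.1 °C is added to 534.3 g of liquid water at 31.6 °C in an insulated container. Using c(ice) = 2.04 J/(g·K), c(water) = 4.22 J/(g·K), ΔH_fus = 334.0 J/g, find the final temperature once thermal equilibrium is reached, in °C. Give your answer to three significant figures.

T_f = 17.9 °C

Heat to bring ice to 0 °C and melt it: q₁ = 69.1×2.04×18.1 + 69.1×334.0 = 25631 J
Heat the water can supply cooling to 0 °C: 534.3×4.22×31.6 = 71250.0 J > q₁, so all ice melts.
Energy balance: 534.3×4.22×(31.6 − T) = 25631 + 69.1×4.22×(T − 0)
2254.746(31.6 − T) = 25631 + 291.602 T
71250.0 − 25631 = 2546.348 T
T = 45619.0 / 2546.348 = 17.92 °C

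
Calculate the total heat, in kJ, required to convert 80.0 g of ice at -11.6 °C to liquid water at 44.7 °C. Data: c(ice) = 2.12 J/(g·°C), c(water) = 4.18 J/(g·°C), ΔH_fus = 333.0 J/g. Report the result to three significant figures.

q = 43.6 kJ

q1 (heat ice -11.6→0.0 °C): 80.0 × 2.12 × 11.6 = 1967 J
q2 (melt at 0 °C): 80.0 × 333.0 = 26640 J
q3 (heat water 0.0→44.7 °C): 80.0 × 4.18 × 44.7 = 14948 J
Total: 1967 + 26640 + 14948 = 43555 J = 43.6 kJ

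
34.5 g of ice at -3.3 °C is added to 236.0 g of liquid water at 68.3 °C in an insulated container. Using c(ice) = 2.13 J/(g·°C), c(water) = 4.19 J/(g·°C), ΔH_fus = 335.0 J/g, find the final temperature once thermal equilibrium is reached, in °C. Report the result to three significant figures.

Heat to bring ice to 0 °C and melt it: q₁ = 34.5×2.13×3.3 + 34.5×335.0 = 11800 J
Heat the water can supply cooling to 0 °C: 236.0×4.19×68.3 = 67537.8 J > q₁, so all ice melts.
Energy balance: 236.0×4.19×(68.3 − T) = 11800 + 34.5×4.19×(T − 0)
988.84(68.3 − T) = 11800 + 144.555 T
67537.8 − 11800 = 1133.395 T
T = 55737.8 / 1133.395 = 49.18 °C

T_f = 49.2 °C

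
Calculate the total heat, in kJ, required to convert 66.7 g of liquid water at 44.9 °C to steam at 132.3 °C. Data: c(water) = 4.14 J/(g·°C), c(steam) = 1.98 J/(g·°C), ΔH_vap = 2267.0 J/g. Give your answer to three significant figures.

q = 171 kJ

q1 (heat water 44.9→100.0 °C): 66.7 × 4.14 × 55.1 = 15215 J
q2 (vaporize at 100 °C): 66.7 × 2267.0 = 151209 J
q3 (heat steam 100.0→132.3 °C): 66.7 × 1.98 × 32.3 = 4266 J
Total: 15215 + 151209 + 4266 = 170690 J = 171 kJ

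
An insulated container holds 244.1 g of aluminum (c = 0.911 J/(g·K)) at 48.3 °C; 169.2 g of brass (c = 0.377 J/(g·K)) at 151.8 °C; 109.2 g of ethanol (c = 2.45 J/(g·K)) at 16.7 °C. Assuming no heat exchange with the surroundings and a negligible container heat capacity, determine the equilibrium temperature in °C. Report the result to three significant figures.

Σ mᵢcᵢ(T − Tᵢ) = 0  ⇒  T = Σ mᵢcᵢTᵢ / Σ mᵢcᵢ
Σ mᵢcᵢ = 244.1×0.911 + 169.2×0.377 + 109.2×2.45 = 553.7035
Σ mᵢcᵢTᵢ = 222.3751×48.3 + 63.7884×151.8 + 267.54×16.7 = 24892
T = 24892 / 553.7035 = 44.96 °C

T_f = 45.0 °C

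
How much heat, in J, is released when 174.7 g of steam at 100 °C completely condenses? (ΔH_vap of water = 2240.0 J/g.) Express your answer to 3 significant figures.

q = m × ΔH_vap = 174.7 × 2240.0 = 391300 J

q = 391000 J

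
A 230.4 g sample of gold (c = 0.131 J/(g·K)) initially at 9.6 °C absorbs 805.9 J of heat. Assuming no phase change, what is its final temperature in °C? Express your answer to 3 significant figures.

T_f = 36.3 °C

ΔT = q / (m c) = 805.9 / (230.4 × 0.131) = 26.70 °C
T_f = 9.6 + 26.70 = 36.30 °C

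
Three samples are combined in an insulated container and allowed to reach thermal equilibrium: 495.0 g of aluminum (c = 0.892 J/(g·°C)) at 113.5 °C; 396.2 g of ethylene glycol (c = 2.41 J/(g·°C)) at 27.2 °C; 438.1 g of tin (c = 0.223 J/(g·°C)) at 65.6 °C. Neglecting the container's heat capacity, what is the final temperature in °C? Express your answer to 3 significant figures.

Σ mᵢcᵢ(T − Tᵢ) = 0  ⇒  T = Σ mᵢcᵢTᵢ / Σ mᵢcᵢ
Σ mᵢcᵢ = 495.0×0.892 + 396.2×2.41 + 438.1×0.223 = 1494.0783
Σ mᵢcᵢTᵢ = 441.54×113.5 + 954.842×27.2 + 97.6963×65.6 = 82495
T = 82495 / 1494.0783 = 55.21 °C

T_f = 55.2 °C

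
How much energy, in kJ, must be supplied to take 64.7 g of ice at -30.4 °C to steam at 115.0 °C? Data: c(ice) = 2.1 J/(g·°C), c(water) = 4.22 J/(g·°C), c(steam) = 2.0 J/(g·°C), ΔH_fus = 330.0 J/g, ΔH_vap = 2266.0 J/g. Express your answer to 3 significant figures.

q = 201 kJ

q1 (heat ice -30.4→0.0 °C): 64.7 × 2.1 × 30.4 = 4130 J
q2 (melt at 0 °C): 64.7 × 330.0 = 21351 J
q3 (heat water 0.0→100.0 °C): 64.7 × 4.22 × 100.0 = 27303 J
q4 (vaporize at 100 °C): 64.7 × 2266.0 = 146610 J
q5 (heat steam 100.0→115.0 °C): 64.7 × 2.0 × 15.0 = 1941 J
Total: 4130 + 21351 + 27303 + 146610 + 1941 = 201335 J = 201 kJ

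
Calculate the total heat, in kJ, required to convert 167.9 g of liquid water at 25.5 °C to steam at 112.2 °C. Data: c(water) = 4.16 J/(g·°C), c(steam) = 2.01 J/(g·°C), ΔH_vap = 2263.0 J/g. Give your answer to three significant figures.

q = 436 kJ

q1 (heat water 25.5→100.0 °C): 167.9 × 4.16 × 74.5 = 52036 J
q2 (vaporize at 100 °C): 167.9 × 2263.0 = 379958 J
q3 (heat steam 100.0→112.2 °C): 167.9 × 2.01 × 12.2 = 4117 J
Total: 52036 + 379958 + 4117 = 436111 J = 436 kJ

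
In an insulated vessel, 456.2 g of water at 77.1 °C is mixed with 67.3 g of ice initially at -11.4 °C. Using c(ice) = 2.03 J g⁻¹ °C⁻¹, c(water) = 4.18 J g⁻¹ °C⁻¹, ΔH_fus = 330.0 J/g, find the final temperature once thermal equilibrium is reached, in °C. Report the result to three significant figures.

Heat to bring ice to 0 °C and melt it: q₁ = 67.3×2.03×11.4 + 67.3×330.0 = 23766 J
Heat the water can supply cooling to 0 °C: 456.2×4.18×77.1 = 147023 J > q₁, so all ice melts.
Energy balance: 456.2×4.18×(77.1 − T) = 23766 + 67.3×4.18×(T − 0)
1906.916(77.1 − T) = 23766 + 281.314 T
147023 − 23766 = 2188.230 T
T = 123257 / 2188.230 = 56.33 °C

T_f = 56.3 °C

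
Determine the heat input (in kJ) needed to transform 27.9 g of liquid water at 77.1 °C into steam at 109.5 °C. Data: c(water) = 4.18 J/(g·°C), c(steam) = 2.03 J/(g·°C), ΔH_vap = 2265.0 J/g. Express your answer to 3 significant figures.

q = 66.4 kJ

q1 (heat water 77.1→100.0 °C): 27.9 × 4.18 × 22.9 = 2671 J
q2 (vaporize at 100 °C): 27.9 × 2265.0 = 63194 J
q3 (heat steam 100.0→109.5 °C): 27.9 × 2.03 × 9.5 = 538 J
Total: 2671 + 63194 + 538 = 66403 J = 66.4 kJ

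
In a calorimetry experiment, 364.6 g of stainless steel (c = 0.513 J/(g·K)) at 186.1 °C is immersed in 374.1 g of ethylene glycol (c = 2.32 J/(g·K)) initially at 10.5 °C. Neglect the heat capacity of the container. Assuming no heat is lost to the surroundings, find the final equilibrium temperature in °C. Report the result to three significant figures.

Heat lost by stainless steel = heat gained by ethylene glycol.
(364.6)(0.513)(186.1 − T) = (374.1)(2.32)(T − 10.5)
187.0398 (186.1 − T) = 867.912 (T − 10.5)
34808 − 187.0398 T = 867.912 T − 9113.1
43921.1 = 1054.9518 T
T = 41.63 °C

T_f = 41.6 °C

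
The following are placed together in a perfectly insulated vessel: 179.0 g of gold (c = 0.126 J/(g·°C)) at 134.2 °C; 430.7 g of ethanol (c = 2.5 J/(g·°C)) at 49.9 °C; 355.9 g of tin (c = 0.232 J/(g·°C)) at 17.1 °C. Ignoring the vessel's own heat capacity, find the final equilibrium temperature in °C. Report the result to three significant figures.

T_f = 49.2 °C

Σ mᵢcᵢ(T − Tᵢ) = 0  ⇒  T = Σ mᵢcᵢTᵢ / Σ mᵢcᵢ
Σ mᵢcᵢ = 179.0×0.126 + 430.7×2.5 + 355.9×0.232 = 1181.8728
Σ mᵢcᵢTᵢ = 22.554×134.2 + 1076.75×49.9 + 82.5688×17.1 = 58168
T = 58168 / 1181.8728 = 49.22 °C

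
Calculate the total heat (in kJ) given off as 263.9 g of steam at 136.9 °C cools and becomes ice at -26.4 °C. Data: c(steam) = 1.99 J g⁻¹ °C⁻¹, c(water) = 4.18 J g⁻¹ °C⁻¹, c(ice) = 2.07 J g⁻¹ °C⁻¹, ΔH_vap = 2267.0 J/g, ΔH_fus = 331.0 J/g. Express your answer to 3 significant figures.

q1 (cool steam 136.9→100 °C): 263.9 × 1.99 × 36.9 = 19378 J
q2 (condense at 100 °C): 263.9 × 2267.0 = 598261 J
q3 (cool water 100→0 °C): 263.9 × 4.18 × 100.0 = 110310 J
q4 (freeze at 0 °C): 263.9 × 331.0 = 87351 J
q5 (cool ice 0→-26.4 °C): 263.9 × 2.07 × 26.4 = 14422 J
Total: 19378 + 598261 + 110310 + 87351 + 14422 = 829722 J = 830 kJ

q = 830 kJ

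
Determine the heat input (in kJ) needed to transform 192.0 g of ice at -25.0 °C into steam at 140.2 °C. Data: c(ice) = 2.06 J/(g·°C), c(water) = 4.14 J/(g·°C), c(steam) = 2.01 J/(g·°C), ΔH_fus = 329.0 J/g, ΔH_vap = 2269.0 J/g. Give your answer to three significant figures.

q = 604 kJ

q1 (heat ice -25.0→0.0 °C): 192.0 × 2.06 × 25.0 = 9888 J
q2 (melt at 0 °C): 192.0 × 329.0 = 63168 J
q3 (heat water 0.0→100.0 °C): 192.0 × 4.14 × 100.0 = 79488 J
q4 (vaporize at 100 °C): 192.0 × 2269.0 = 435648 J
q5 (heat steam 100.0→140.2 °C): 192.0 × 2.01 × 40.2 = 15514 J
Total: 9888 + 63168 + 79488 + 435648 + 15514 = 603706 J = 604 kJ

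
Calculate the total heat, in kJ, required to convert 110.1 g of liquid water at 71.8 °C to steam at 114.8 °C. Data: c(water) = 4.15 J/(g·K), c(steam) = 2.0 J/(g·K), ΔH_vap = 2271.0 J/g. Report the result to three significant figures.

q1 (heat water 71.8→100.0 °C): 110.1 × 4.15 × 28.2 = 12885 J
q2 (vaporize at 100 °C): 110.1 × 2271.0 = 250037 J
q3 (heat steam 100.0→114.8 °C): 110.1 × 2.0 × 14.8 = 3259 J
Total: 12885 + 250037 + 3259 = 266181 J = 266 kJ

q = 266 kJ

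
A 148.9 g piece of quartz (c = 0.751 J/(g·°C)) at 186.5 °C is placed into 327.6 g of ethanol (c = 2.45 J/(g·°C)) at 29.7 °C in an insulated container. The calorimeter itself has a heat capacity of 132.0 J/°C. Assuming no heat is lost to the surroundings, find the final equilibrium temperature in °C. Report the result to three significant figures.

T_f = 46.5 °C

Heat lost by quartz = heat gained by ethanol + calorimeter.
(148.9)(0.751)(186.5 − T) = [(327.6)(2.45) + 132.0](T − 29.7)
111.8239 (186.5 − T) = 934.62 (T − 29.7)
20855 − 111.8239 T = 934.62 T − 27758
48613 = 1046.4439 T
T = 46.46 °C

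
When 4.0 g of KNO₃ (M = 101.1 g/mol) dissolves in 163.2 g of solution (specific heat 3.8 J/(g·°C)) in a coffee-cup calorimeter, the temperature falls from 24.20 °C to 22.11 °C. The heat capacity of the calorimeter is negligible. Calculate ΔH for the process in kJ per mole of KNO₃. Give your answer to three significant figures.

ΔH = 32.8 kJ/mol

|ΔT| = |22.11 − 24.20| = 2.09 °C
|q_surr| = (163.2 × 3.8) × 2.09 = 620.16 × 2.09 = 1296 J
n(KNO₃) = 4.0 / 101.1 = 0.03956 mol
Temperature fell, so q_rxn = +|q_surr| = 1.296 kJ
ΔH = q_rxn / n = 32.76 kJ/mol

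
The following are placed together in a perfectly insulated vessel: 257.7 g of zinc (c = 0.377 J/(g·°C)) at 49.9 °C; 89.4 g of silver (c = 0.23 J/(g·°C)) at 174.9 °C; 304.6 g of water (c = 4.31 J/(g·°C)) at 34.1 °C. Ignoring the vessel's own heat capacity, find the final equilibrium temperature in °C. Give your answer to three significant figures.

T_f = 37.2 °C

Σ mᵢcᵢ(T − Tᵢ) = 0  ⇒  T = Σ mᵢcᵢTᵢ / Σ mᵢcᵢ
Σ mᵢcᵢ = 257.7×0.377 + 89.4×0.23 + 304.6×4.31 = 1430.5409
Σ mᵢcᵢTᵢ = 97.1529×49.9 + 20.562×174.9 + 1312.826×34.1 = 53212
T = 53212 / 1430.5409 = 37.20 °C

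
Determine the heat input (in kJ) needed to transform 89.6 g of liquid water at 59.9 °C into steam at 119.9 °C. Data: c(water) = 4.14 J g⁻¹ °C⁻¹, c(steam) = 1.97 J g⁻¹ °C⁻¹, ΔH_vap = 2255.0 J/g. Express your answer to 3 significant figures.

q1 (heat water 59.9→100.0 °C): 89.6 × 4.14 × 40.1 = 14875 J
q2 (vaporize at 100 °C): 89.6 × 2255.0 = 202048 J
q3 (heat steam 100.0→119.9 °C): 89.6 × 1.97 × 19.9 = 3513 J
Total: 14875 + 202048 + 3513 = 220436 J = 220 kJ

q = 220 kJ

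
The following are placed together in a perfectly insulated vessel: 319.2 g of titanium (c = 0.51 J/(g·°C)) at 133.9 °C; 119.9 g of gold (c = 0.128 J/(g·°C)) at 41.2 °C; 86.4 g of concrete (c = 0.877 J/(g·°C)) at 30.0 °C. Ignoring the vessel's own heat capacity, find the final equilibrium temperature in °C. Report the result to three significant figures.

Σ mᵢcᵢ(T − Tᵢ) = 0  ⇒  T = Σ mᵢcᵢTᵢ / Σ mᵢcᵢ
Σ mᵢcᵢ = 319.2×0.51 + 119.9×0.128 + 86.4×0.877 = 253.9120
Σ mᵢcᵢTᵢ = 162.792×133.9 + 15.3472×41.2 + 75.7728×30.0 = 24703
T = 24703 / 253.9120 = 97.29 °C

T_f = 97.3 °C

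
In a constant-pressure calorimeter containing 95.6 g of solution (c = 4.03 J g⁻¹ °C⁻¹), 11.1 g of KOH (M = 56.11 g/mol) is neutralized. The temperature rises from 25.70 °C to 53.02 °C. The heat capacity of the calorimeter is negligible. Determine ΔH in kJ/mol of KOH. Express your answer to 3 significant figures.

ΔH = -53.2 kJ/mol

|ΔT| = |53.02 − 25.70| = 27.32 °C
|q_surr| = (95.6 × 4.03) × 27.32 = 385.268 × 27.32 = 10530 J
n(KOH) = 11.1 / 56.11 = 0.1978 mol
Temperature rose, so q_rxn = −|q_surr| = -10.53 kJ
ΔH = q_rxn / n = -53.24 kJ/mol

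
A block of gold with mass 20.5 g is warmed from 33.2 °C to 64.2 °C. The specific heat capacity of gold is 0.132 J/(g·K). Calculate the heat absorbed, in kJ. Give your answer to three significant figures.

q = m c ΔT = 20.5 × 0.132 × (64.2 − 33.2)
q = 20.5 × 0.132 × 31.0 = 83.89 J = 0.0839 kJ

q = 0.0839 kJ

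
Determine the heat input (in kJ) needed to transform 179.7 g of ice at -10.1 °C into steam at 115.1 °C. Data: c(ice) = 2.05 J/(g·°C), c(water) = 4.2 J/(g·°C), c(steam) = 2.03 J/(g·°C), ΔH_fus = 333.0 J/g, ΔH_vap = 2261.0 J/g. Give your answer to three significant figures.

q = 551 kJ

q1 (heat ice -10.1→0.0 °C): 179.7 × 2.05 × 10.1 = 3721 J
q2 (melt at 0 °C): 179.7 × 333.0 = 59840 J
q3 (heat water 0.0→100.0 °C): 179.7 × 4.2 × 100.0 = 75474 J
q4 (vaporize at 100 °C): 179.7 × 2261.0 = 406302 J
q5 (heat steam 100.0→115.1 °C): 179.7 × 2.03 × 15.1 = 5508 J
Total: 3721 + 59840 + 75474 + 406302 + 5508 = 550845 J = 551 kJ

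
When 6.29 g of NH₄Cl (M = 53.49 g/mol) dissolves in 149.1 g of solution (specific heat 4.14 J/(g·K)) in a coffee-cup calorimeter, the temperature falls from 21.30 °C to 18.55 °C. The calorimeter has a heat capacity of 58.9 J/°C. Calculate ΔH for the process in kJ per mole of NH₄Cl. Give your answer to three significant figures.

ΔH = 15.8 kJ/mol

|ΔT| = |18.55 − 21.30| = 2.75 °C
|q_surr| = (149.1 × 4.14 + 58.9) × 2.75 = 676.174 × 2.75 = 1859 J
n(NH₄Cl) = 6.29 / 53.49 = 0.1176 mol
Temperature fell, so q_rxn = +|q_surr| = 1.859 kJ
ΔH = q_rxn / n = 15.81 kJ/mol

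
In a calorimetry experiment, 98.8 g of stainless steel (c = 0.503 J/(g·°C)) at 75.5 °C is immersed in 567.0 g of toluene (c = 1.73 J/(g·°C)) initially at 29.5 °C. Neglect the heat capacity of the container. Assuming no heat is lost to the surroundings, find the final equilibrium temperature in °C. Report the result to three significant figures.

Heat lost by stainless steel = heat gained by toluene.
(98.8)(0.503)(75.5 − T) = (567.0)(1.73)(T − 29.5)
49.6964 (75.5 − T) = 980.91 (T − 29.5)
3752.1 − 49.6964 T = 980.91 T − 28937
32689.1 = 1030.6064 T
T = 31.72 °C

T_f = 31.7 °C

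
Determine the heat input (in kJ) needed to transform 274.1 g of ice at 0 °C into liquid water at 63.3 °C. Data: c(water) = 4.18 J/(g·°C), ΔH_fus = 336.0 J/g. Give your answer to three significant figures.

q = 165 kJ

q1 (melt at 0 °C): 274.1 × 336.0 = 92098 J
q2 (heat water 0.0→63.3 °C): 274.1 × 4.18 × 63.3 = 72525 J
Total: 92098 + 72525 = 164623 J = 165 kJ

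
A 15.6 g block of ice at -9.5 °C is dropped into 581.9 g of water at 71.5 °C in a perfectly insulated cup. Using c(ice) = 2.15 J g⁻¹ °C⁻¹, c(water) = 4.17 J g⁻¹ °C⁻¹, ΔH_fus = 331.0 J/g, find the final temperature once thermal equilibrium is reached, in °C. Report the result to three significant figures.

T_f = 67.4 °C

Heat to bring ice to 0 °C and melt it: q₁ = 15.6×2.15×9.5 + 15.6×331.0 = 5482.2 J
Heat the water can supply cooling to 0 °C: 581.9×4.17×71.5 = 173496 J > q₁, so all ice melts.
Energy balance: 581.9×4.17×(71.5 − T) = 5482.2 + 15.6×4.17×(T − 0)
2426.523(71.5 − T) = 5482.2 + 65.052 T
173496 − 5482.2 = 2491.575 T
T = 168013.8 / 2491.575 = 67.43 °C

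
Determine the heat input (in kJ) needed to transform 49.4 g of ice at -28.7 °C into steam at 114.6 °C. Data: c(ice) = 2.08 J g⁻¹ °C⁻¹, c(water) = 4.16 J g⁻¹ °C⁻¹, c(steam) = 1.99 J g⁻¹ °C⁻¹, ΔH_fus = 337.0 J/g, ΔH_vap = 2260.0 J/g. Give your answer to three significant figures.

q = 153 kJ

q1 (heat ice -28.7→0.0 °C): 49.4 × 2.08 × 28.7 = 2949 J
q2 (melt at 0 °C): 49.4 × 337.0 = 16648 J
q3 (heat water 0.0→100.0 °C): 49.4 × 4.16 × 100.0 = 20550 J
q4 (vaporize at 100 °C): 49.4 × 2260.0 = 111644 J
q5 (heat steam 100.0→114.6 °C): 49.4 × 1.99 × 14.6 = 1435 J
Total: 2949 + 16648 + 20550 + 111644 + 1435 = 153226 J = 153 kJ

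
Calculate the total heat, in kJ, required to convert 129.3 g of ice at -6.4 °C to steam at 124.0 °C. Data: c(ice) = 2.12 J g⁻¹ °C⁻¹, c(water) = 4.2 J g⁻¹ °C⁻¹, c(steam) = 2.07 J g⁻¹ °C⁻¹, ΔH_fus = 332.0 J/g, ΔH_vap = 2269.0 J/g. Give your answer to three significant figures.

q1 (heat ice -6.4→0.0 °C): 129.3 × 2.12 × 6.4 = 1754 J
q2 (melt at 0 °C): 129.3 × 332.0 = 42928 J
q3 (heat water 0.0→100.0 °C): 129.3 × 4.2 × 100.0 = 54306 J
q4 (vaporize at 100 °C): 129.3 × 2269.0 = 293382 J
q5 (heat steam 100.0→124.0 °C): 129.3 × 2.07 × 24.0 = 6424 J
Total: 1754 + 42928 + 54306 + 293382 + 6424 = 398794 J = 399 kJ

q = 399 kJ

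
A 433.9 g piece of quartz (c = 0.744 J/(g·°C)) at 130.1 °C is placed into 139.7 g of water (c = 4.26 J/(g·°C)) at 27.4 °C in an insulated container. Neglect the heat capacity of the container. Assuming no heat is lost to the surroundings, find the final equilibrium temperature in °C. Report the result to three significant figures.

T_f = 63.5 °C

Heat lost by quartz = heat gained by water.
(433.9)(0.744)(130.1 − T) = (139.7)(4.26)(T − 27.4)
322.8216 (130.1 − T) = 595.122 (T − 27.4)
41999 − 322.8216 T = 595.122 T − 16306
58305 = 917.9436 T
T = 63.52 °C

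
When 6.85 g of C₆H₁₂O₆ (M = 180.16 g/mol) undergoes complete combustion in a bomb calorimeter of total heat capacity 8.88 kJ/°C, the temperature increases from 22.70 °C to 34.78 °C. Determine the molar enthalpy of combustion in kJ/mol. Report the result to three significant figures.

ΔH = -2820 kJ/mol

ΔT = 34.78 − 22.70 = 12.08 °C
q_cal = C_cal × ΔT = 8.88 × 12.08 = 107.2704 kJ
n = 6.85 / 180.16 = 0.03802 mol
q_rxn = −q_cal = -107.2704 kJ
ΔH = -107.2704 / 0.03802 = -2821 kJ/mol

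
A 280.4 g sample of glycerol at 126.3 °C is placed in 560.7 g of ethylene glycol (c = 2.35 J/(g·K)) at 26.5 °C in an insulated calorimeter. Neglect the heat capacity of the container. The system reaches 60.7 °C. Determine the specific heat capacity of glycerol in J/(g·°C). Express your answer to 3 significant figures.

q_gained = (560.7 × 2.35) × (60.7 − 26.5) = 45060 J
q_lost = 280.4 × c × (126.3 − 60.7) = 18394.24 c
Set equal: c = 45060 / 18394.24 = 2.45 J/(g·°C)

c = 2.45 J/(g·°C)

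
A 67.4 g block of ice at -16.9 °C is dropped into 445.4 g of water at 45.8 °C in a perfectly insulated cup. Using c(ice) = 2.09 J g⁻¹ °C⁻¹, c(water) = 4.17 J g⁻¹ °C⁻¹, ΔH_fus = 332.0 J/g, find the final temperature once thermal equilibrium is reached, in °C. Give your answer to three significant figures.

T_f = 28.2 °C

Heat to bring ice to 0 °C and melt it: q₁ = 67.4×2.09×16.9 + 67.4×332.0 = 24757 J
Heat the water can supply cooling to 0 °C: 445.4×4.17×45.8 = 85065.2 J > q₁, so all ice melts.
Energy balance: 445.4×4.17×(45.8 − T) = 24757 + 67.4×4.17×(T − 0)
1857.318(45.8 − T) = 24757 + 281.058 T
85065.2 − 24757 = 2138.376 T
T = 60308.2 / 2138.376 = 28.20 °C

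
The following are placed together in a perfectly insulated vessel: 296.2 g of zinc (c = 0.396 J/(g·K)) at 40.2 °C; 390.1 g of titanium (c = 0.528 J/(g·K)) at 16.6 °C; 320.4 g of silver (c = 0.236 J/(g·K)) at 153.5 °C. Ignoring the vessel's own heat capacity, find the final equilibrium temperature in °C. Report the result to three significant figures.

T_f = 49.5 °C

Σ mᵢcᵢ(T − Tᵢ) = 0  ⇒  T = Σ mᵢcᵢTᵢ / Σ mᵢcᵢ
Σ mᵢcᵢ = 296.2×0.396 + 390.1×0.528 + 320.4×0.236 = 398.8824
Σ mᵢcᵢTᵢ = 117.2952×40.2 + 205.9728×16.6 + 75.6144×153.5 = 19741
T = 19741 / 398.8824 = 49.49 °C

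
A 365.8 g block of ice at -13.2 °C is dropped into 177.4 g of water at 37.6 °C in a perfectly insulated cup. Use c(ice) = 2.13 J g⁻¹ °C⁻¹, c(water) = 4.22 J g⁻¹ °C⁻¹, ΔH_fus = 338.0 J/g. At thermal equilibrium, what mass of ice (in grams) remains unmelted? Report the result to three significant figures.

m_ice remaining = 313 g

Heat to warm all ice to 0 °C: 365.8×2.13×13.2 = 10285 J
Heat released by water cooling to 0 °C: 177.4×4.22×37.6 = 28148 J
28148 J < 10285 + 365.8×338.0 = 133925.4 J, so not all ice melts; final T = 0 °C.
Heat left for melting: 28148 − 10285 = 17863 J
Mass melted = 17863 / 338.0 = 52.85 g
Ice remaining = 365.8 − 52.85 = 312.95 g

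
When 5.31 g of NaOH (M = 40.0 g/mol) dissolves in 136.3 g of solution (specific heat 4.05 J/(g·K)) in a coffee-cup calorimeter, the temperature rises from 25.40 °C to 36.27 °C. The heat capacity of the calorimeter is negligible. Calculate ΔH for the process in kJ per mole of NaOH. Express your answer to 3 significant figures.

|ΔT| = |36.27 − 25.40| = 10.87 °C
|q_surr| = (136.3 × 4.05) × 10.87 = 552.015 × 10.87 = 6000 J
n(NaOH) = 5.31 / 40.0 = 0.1328 mol
Temperature rose, so q_rxn = −|q_surr| = -6.000 kJ
ΔH = q_rxn / n = -45.18 kJ/mol

ΔH = -45.2 kJ/mol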